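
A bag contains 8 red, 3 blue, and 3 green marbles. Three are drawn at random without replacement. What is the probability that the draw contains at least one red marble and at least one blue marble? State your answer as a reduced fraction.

45/91

There are C(14,3) = 364 possible draws.
By inclusion-exclusion on the complements, draws missing all red or all blue: C(6,3) + C(11,3) − C(3,3) = 20 + 165 − 1 = 184.
So draws with at least one of each: 364 − 184 = 180, probability 180/364 = 45/91.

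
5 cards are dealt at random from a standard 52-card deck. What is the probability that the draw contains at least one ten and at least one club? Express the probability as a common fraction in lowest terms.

There are C(52,5) = 2598960 possible draws.
By inclusion-exclusion on the complements, draws missing all tens or all clubs: C(48,5) + C(39,5) − C(36,5) = 1712304 + 575757 − 376992 = 1911069.
So draws with at least one of each: 2598960 − 1911069 = 687891, probability 687891/2598960 = 229297/866320.

229297/866320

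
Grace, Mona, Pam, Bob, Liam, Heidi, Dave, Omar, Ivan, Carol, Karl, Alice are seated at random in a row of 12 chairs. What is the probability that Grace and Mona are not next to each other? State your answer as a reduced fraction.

There are 12! = 479001600 arrangements.
Arrangements with Grace and Mona adjacent: 2·11! = 79833600.
So not adjacent: 479001600 − 79833600 = 399168000, probability 399168000/479001600 = 5/6.

5/6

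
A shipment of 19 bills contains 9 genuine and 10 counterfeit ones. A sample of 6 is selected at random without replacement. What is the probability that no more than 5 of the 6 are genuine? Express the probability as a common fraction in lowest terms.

There are C(19,6) = 27132 ways to choose the 6.
Favorable selections (no more than 5 genuine): C(9,0)·C(10,6) + C(9,1)·C(10,5) + C(9,2)·C(10,4) + C(9,3)·C(10,3) + C(9,4)·C(10,2) + C(9,5)·C(10,1) = 210 + 2268 + 7560 + 10080 + 5670 + 1260 = 27048.
Probability = 27048/27132 = 322/323.

322/323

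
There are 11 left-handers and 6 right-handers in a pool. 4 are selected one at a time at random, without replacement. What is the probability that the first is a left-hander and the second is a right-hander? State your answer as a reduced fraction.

Multiply the conditional probabilities at each draw: 11/17 · 6/16 = 66/272 = 33/136.

33/136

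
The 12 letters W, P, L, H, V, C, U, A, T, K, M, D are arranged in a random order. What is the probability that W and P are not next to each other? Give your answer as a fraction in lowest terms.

5/6

There are 12! = 479001600 arrangements.
Arrangements with W and P adjacent: 2·11! = 79833600.
So not adjacent: 479001600 − 79833600 = 399168000, probability 399168000/479001600 = 5/6.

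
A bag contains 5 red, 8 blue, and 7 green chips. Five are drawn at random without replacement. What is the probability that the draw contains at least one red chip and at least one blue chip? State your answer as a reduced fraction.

There are C(20,5) = 15504 possible draws.
By inclusion-exclusion on the complements, draws missing all red or all blue: C(15,5) + C(12,5) − C(7,5) = 3003 + 792 − 21 = 3774.
So draws with at least one of each: 15504 − 3774 = 11730, probability 11730/15504 = 115/152.

115/152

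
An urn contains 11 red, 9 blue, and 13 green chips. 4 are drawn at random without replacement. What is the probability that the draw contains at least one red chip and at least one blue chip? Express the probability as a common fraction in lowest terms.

359/620

There are C(33,4) = 40920 possible draws.
By inclusion-exclusion on the complements, draws missing all red or all blue: C(22,4) + C(24,4) − C(13,4) = 7315 + 10626 − 715 = 17226.
So draws with at least one of each: 40920 − 17226 = 23694, probability 23694/40920 = 359/620.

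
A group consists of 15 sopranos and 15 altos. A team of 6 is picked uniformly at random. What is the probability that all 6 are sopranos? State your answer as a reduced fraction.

There are C(30,6) = 593775 possible selections.
Selections with all sopranos: C(15,6) = 5005.
Probability = 5005/593775 = 11/1305.

11/1305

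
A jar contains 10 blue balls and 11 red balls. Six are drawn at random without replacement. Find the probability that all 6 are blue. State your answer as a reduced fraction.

There are C(21,6) = 54264 possible selections.
Selections with all blue: C(10,6) = 210.
Probability = 210/54264 = 5/1292.

5/1292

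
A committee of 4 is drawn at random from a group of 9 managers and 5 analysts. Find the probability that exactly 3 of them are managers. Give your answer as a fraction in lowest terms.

60/143

Total number of selections: C(14,4) = 1001.
Selections with exactly 3 managers: choose 3 of the 9 managers and 1 of the 5 analysts, C(9,3)·C(5,1) = 84·5 = 420.
Probability = 420/1001 = 60/143.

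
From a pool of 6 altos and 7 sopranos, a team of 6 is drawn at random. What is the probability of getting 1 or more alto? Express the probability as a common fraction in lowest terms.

There are C(13,6) = 1716 ways to choose the 6.
The complement is all 6 are sopranos: C(7,6) = 7.
Probability = 1 − 7/1716 = 1709/1716.

1709/1716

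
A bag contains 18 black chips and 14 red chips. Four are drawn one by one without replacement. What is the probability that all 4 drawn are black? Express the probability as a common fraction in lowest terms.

153/1798

Multiply the conditional probabilities at each draw: 18/32 · 17/31 · 16/30 · 15/29 = 73440/863040 = 153/1798.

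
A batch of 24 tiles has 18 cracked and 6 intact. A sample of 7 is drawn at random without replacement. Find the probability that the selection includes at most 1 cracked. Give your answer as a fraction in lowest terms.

1/19228

Total selections: C(24,7) = 346104.
Favorable selections (at most 1 cracked): C(18,1)·C(6,6) = 18.
Probability = 18/346104 = 1/19228.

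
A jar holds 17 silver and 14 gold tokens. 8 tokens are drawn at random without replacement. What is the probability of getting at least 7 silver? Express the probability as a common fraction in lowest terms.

22814/606825

There are C(31,8) = 7888725 ways to choose the 8.
Favorable selections (at least 7 silver): C(17,7)·C(14,1) + C(17,8)·C(14,0) = 272272 + 24310 = 296582.
Probability = 296582/7888725 = 22814/606825.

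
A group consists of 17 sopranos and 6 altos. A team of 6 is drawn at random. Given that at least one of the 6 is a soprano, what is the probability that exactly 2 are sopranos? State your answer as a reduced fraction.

Work in counts. Selections with at least one soprano: C(23,6) − C(6,6) = 100947 − 1 = 100946.
Of those, selections where exactly 2 are sopranos: C(17,2)·C(6,4) = 136·15 = 2040.
Conditional probability = 2040/100946 = 60/2969.

60/2969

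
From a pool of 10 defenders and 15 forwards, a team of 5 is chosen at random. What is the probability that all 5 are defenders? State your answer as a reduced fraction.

There are C(25,5) = 53130 possible selections.
Selections with all defenders: C(10,5) = 252.
Probability = 252/53130 = 6/1265.

6/1265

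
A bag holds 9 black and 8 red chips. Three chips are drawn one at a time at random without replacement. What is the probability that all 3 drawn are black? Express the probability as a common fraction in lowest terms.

21/170

Multiply the conditional probabilities at each draw: 9/17 · 8/16 · 7/15 = 504/4080 = 21/170.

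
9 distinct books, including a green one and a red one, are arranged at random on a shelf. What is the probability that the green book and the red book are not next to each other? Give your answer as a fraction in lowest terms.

There are 9! = 362880 arrangements.
Arrangements with the green book and the red book adjacent: 2·8! = 80640.
So not adjacent: 362880 − 80640 = 282240, probability 282240/362880 = 7/9.

7/9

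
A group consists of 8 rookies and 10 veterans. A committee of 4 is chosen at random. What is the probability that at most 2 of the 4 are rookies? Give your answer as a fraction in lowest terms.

27/34

Total selections: C(18,4) = 3060.
Count the complement (more than 2 rookies): C(8,3)·C(10,1) + C(8,4)·C(10,0) = 560 + 70 = 630.
Probability = 1 − 630/3060 = 2430/3060 = 27/34.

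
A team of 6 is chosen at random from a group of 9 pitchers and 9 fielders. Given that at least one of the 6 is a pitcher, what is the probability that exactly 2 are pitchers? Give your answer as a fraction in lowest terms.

27/110

Work in counts. Selections with at least one pitcher: C(18,6) − C(9,6) = 18564 − 84 = 18480.
Of those, selections where exactly 2 are pitchers: C(9,2)·C(9,4) = 36·126 = 4536.
Conditional probability = 4536/18480 = 27/110.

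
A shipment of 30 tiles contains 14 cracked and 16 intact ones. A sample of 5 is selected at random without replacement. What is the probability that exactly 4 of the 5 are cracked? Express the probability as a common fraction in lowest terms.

88/783

There are C(30,5) = 142506 ways to choose 5 from 30.
Selections with exactly 4 cracked: choose 4 of the 14 cracked and 1 of the 16 intact, C(14,4)·C(16,1) = 1001·16 = 16016.
Probability = 16016/142506 = 88/783.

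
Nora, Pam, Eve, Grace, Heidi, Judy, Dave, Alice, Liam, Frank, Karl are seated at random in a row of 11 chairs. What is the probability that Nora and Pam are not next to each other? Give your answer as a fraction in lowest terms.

9/11

There are 11! = 39916800 arrangements.
Arrangements with Nora and Pam adjacent: 2·10! = 7257600.
So not adjacent: 39916800 − 7257600 = 32659200, probability 32659200/39916800 = 9/11.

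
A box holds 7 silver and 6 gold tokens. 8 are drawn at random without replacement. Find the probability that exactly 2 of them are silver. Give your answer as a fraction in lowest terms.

The sample space is all 8-subsets of the 13: C(13,8) = 1287.
Selections with exactly 2 silver: choose 2 of the 7 silver and 6 of the 6 gold, C(7,2)·C(6,6) = 21·1 = 21.
Probability = 21/1287 = 7/429.

7/429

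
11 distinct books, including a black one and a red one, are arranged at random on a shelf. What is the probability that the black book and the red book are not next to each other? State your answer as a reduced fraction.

9/11

There are 11! = 39916800 arrangements.
Arrangements with the black book and the red book adjacent: 2·10! = 7257600.
So not adjacent: 39916800 − 7257600 = 32659200, probability 32659200/39916800 = 9/11.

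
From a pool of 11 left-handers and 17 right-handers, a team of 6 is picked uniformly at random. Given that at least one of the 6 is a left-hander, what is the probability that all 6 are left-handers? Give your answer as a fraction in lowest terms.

3/2366

Work in counts. Selections with at least one left-hander: C(28,6) − C(17,6) = 376740 − 12376 = 364364.
Of those, selections where all 6 are left-handers: C(11,6) = 462.
Conditional probability = 462/364364 = 3/2366.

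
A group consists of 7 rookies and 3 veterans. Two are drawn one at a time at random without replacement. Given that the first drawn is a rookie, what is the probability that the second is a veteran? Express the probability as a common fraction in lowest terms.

After removing one rookie, 9 remain: 6 rookies and 3 veterans.
So the probability the next is a veteran is 3/9 = 1/3.

1/3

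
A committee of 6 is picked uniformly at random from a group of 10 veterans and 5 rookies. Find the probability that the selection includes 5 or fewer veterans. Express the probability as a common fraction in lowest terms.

Total selections: C(15,6) = 5005.
The complement is exactly 6 veterans: C(10,6)·C(5,0) = 210.
Probability = 1 − 210/5005 = 4795/5005 = 137/143.

137/143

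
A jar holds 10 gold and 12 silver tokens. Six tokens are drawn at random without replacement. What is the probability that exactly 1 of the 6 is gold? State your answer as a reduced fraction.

240/2261

Total number of selections: C(22,6) = 74613.
Selections with exactly 1 gold: choose 1 of the 10 gold and 5 of the 12 silver, C(10,1)·C(12,5) = 10·792 = 7920.
Probability = 7920/74613 = 240/2261.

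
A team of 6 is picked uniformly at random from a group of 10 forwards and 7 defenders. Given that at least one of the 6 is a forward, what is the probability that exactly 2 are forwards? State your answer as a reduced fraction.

75/589

Work in counts. Selections with at least one forward: C(17,6) − C(7,6) = 12376 − 7 = 12369.
Of those, selections where exactly 2 are forwards: C(10,2)·C(7,4) = 45·35 = 1575.
Conditional probability = 1575/12369 = 75/589.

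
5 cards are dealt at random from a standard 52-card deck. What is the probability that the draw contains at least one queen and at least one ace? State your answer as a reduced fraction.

There are C(52,5) = 2598960 possible draws.
By inclusion-exclusion on the complements, draws missing all queens or all aces: C(48,5) + C(48,5) − C(44,5) = 1712304 + 1712304 − 1086008 = 2338600.
So draws with at least one of each: 2598960 − 2338600 = 260360, probability 260360/2598960 = 6509/64974.

6509/64974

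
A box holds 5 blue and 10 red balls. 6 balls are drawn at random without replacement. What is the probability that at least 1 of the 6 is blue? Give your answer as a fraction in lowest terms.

There are C(15,6) = 5005 ways to choose the 6.
The complement is all 6 are red: C(10,6) = 210.
Probability = 1 − 210/5005 = 4795/5005 = 137/143.

137/143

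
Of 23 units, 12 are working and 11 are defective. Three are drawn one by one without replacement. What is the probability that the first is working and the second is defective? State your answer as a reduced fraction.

Multiply the conditional probabilities at each draw: 12/23 · 11/22 = 132/506 = 6/23.

6/23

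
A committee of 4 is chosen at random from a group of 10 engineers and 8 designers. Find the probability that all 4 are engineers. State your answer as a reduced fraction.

There are C(18,4) = 3060 possible selections.
Selections with all engineers: C(10,4) = 210.
Probability = 210/3060 = 7/102.

7/102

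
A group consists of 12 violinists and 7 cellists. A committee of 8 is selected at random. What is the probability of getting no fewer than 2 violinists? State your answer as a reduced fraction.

There are C(19,8) = 75582 ways to choose the 8.
Favorable selections (no fewer than 2 violinists): C(12,2)·C(7,6) + C(12,3)·C(7,5) + C(12,4)·C(7,4) + C(12,5)·C(7,3) + C(12,6)·C(7,2) + C(12,7)·C(7,1) + C(12,8)·C(7,0) = 462 + 4620 + 17325 + 27720 + 19404 + 5544 + 495 = 75570.
Probability = 75570/75582 = 12595/12597.

12595/12597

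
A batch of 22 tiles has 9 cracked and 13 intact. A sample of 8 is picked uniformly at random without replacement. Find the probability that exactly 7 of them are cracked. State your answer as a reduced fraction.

26/17765

Total number of selections: C(22,8) = 319770.
Selections with exactly 7 cracked: choose 7 of the 9 cracked and 1 of the 13 intact, C(9,7)·C(13,1) = 36·13 = 468.
Probability = 468/319770 = 26/17765.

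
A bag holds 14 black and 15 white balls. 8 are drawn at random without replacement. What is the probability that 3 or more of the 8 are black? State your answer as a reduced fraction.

5231/6003

There are C(29,8) = 4292145 ways to choose the 8.
Count the complement (fewer than 3 black): C(14,0)·C(15,8) + C(14,1)·C(15,7) + C(14,2)·C(15,6) = 6435 + 90090 + 455455 = 551980.
Probability = 1 − 551980/4292145 = 3740165/4292145 = 5231/6003.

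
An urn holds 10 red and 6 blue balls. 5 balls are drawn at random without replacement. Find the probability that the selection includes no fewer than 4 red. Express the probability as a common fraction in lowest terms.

There are C(16,5) = 4368 ways to choose the 5.
Favorable selections (no fewer than 4 red): C(10,4)·C(6,1) + C(10,5)·C(6,0) = 1260 + 252 = 1512.
Probability = 1512/4368 = 9/26.

9/26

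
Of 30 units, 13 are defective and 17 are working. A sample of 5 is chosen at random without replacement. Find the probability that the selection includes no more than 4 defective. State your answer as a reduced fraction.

There are C(30,5) = 142506 ways to choose the 5.
The complement is exactly 5 defective: C(13,5)·C(17,0) = 1287.
Probability = 1 − 1287/142506 = 141219/142506 = 1207/1218.

1207/1218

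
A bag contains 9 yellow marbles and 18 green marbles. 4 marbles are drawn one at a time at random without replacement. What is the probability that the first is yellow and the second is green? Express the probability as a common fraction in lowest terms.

Multiply the conditional probabilities at each draw: 9/27 · 18/26 = 162/702 = 3/13.

3/13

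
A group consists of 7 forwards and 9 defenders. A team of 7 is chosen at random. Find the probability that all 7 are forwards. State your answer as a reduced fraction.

1/11440

There are C(16,7) = 11440 possible selections.
Selections with all forwards: C(7,7) = 1.
Probability = 1/11440.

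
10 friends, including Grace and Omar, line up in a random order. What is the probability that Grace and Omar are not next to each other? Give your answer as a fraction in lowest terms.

There are 10! = 3628800 arrangements.
Arrangements with Grace and Omar adjacent: 2·9! = 725760.
So not adjacent: 3628800 − 725760 = 2903040, probability 2903040/3628800 = 4/5.

4/5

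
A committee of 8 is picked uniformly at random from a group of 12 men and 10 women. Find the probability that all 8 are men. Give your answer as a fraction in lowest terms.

There are C(22,8) = 319770 possible selections.
Selections with all men: C(12,8) = 495.
Probability = 495/319770 = 1/646.

1/646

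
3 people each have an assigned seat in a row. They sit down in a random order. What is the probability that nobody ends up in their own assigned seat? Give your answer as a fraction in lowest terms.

There are 3! = 6 seatings.
By inclusion-exclusion, seatings with no fixed points: C(3,0)·3! − C(3,1)·2! + C(3,2)·1! − C(3,3)·0! = 2.
Probability = 2/6 = 1/3.

1/3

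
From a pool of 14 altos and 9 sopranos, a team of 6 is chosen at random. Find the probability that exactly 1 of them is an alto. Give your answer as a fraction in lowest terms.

84/4807

There are C(23,6) = 100947 ways to choose 6 from 23.
Selections with exactly 1 alto: choose 1 of the 14 altos and 5 of the 9 sopranos, C(14,1)·C(9,5) = 14·126 = 1764.
Probability = 1764/100947 = 84/4807.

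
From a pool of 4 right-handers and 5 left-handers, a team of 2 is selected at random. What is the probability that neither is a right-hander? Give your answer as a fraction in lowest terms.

5/18

There are C(9,2) = 36 possible selections.
Selections with no right-handers (all left-handers): C(5,2) = 10.
Probability = 10/36 = 5/18.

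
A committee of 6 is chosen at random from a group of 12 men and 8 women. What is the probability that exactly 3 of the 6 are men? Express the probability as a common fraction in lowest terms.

308/969

There are C(20,6) = 38760 ways to choose 6 from 20.
Selections with exactly 3 men: choose 3 of the 12 men and 3 of the 8 women, C(12,3)·C(8,3) = 220·56 = 12320.
Probability = 12320/38760 = 308/969.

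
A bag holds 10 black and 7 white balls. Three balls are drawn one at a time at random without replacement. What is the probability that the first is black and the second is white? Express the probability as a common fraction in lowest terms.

Multiply the conditional probabilities at each draw: 10/17 · 7/16 = 70/272 = 35/136.

35/136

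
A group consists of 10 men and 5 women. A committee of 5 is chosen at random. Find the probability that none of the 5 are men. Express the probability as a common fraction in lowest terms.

There are C(15,5) = 3003 possible selections.
Selections with no men (all women): C(5,5) = 1.
Probability = 1/3003.

1/3003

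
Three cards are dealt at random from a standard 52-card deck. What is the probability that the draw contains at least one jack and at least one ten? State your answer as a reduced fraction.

188/5525

There are C(52,3) = 22100 possible draws.
By inclusion-exclusion on the complements, draws missing all jacks or all tens: C(48,3) + C(48,3) − C(44,3) = 17296 + 17296 − 13244 = 21348.
So draws with at least one of each: 22100 − 21348 = 752, probability 752/22100 = 188/5525.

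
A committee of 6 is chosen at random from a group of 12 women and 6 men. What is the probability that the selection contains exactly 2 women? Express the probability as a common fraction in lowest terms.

The sample space is all 6-subsets of the 18: C(18,6) = 18564.
Selections with exactly 2 women: choose 2 of the 12 women and 4 of the 6 men, C(12,2)·C(6,4) = 66·15 = 990.
Probability = 990/18564 = 165/3094.

165/3094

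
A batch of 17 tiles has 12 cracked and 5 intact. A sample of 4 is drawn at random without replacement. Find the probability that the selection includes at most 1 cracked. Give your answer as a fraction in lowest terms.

Total selections: C(17,4) = 2380.
Favorable selections (at most 1 cracked): C(12,0)·C(5,4) + C(12,1)·C(5,3) = 5 + 120 = 125.
Probability = 125/2380 = 25/476.

25/476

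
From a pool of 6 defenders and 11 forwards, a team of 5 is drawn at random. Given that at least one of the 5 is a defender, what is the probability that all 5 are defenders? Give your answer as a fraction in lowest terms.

3/2863

Work in counts. Selections with at least one defender: C(17,5) − C(11,5) = 6188 − 462 = 5726.
Of those, selections where all 5 are defenders: C(6,5) = 6.
Conditional probability = 6/5726 = 3/2863.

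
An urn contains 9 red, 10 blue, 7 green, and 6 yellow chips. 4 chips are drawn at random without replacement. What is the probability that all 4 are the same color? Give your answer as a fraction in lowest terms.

There are C(32,4) = 35960 ways to draw 4 chips.
All same color: C(9,4) + C(10,4) + C(7,4) + C(6,4) = 126 + 210 + 35 + 15 = 386.
Probability = 386/35960 = 193/17980.

193/17980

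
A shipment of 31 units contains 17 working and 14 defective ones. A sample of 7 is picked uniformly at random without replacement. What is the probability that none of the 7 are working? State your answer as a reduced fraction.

88/67425

There are C(31,7) = 2629575 possible selections.
Selections with no working (all defective): C(14,7) = 3432.
Probability = 3432/2629575 = 88/67425.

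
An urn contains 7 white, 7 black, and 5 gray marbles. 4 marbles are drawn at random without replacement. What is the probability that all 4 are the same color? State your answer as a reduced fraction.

25/1292

There are C(19,4) = 3876 ways to draw 4 marbles.
All same color: C(7,4) + C(7,4) + C(5,4) = 35 + 35 + 5 = 75.
Probability = 75/3876 = 25/1292.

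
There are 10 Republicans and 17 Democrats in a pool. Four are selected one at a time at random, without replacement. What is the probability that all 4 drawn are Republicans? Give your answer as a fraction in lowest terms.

Multiply the conditional probabilities at each draw: 10/27 · 9/26 · 8/25 · 7/24 = 5040/421200 = 7/585.

7/585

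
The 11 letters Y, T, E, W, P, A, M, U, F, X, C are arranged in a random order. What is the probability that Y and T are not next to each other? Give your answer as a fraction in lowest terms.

There are 11! = 39916800 arrangements.
Arrangements with Y and T adjacent: 2·10! = 7257600.
So not adjacent: 39916800 − 7257600 = 32659200, probability 32659200/39916800 = 9/11.

9/11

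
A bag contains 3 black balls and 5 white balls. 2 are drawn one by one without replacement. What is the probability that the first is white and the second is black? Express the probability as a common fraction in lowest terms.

15/56

Multiply the conditional probabilities at each draw: 5/8 · 3/7 = 15/56.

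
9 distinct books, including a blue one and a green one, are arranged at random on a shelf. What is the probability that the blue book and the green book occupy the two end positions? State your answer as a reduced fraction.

There are 9! = 362880 arrangements.
Place the blue book and the green book at the ends in 2 ways, arrange the remaining 7 in 7! = 5040 ways: 2·5040 = 10080.
Probability = 10080/362880 = 1/36.

1/36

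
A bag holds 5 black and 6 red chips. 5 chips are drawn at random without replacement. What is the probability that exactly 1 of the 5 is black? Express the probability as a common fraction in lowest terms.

There are C(11,5) = 462 ways to choose 5 from 11.
Selections with exactly 1 black: choose 1 of the 5 black and 4 of the 6 red, C(5,1)·C(6,4) = 5·15 = 75.
Probability = 75/462 = 25/154.

25/154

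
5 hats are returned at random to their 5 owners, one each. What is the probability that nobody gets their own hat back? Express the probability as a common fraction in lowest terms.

There are 5! = 120 assignments.
By inclusion-exclusion, assignments with no fixed points: C(5,0)·5! − C(5,1)·4! + C(5,2)·3! − C(5,3)·2! + C(5,4)·1! − C(5,5)·0! = 44.
Probability = 44/120 = 11/30.

11/30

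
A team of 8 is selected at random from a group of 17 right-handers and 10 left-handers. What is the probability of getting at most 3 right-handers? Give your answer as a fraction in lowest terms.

4489/49335

Total selections: C(27,8) = 2220075.
Favorable selections (at most 3 right-handers): C(17,0)·C(10,8) + C(17,1)·C(10,7) + C(17,2)·C(10,6) + C(17,3)·C(10,5) = 45 + 2040 + 28560 + 171360 = 202005.
Probability = 202005/2220075 = 4489/49335.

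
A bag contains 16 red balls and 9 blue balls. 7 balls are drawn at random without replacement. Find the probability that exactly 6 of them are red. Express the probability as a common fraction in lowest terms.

1638/10925

Total number of selections: C(25,7) = 480700.
Selections with exactly 6 red: choose 6 of the 16 red and 1 of the 9 blue, C(16,6)·C(9,1) = 8008·9 = 72072.
Probability = 72072/480700 = 1638/10925.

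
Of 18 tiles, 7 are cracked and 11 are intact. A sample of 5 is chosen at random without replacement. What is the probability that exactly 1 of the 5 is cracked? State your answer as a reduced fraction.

55/204

Total number of selections: C(18,5) = 8568.
Selections with exactly 1 cracked: choose 1 of the 7 cracked and 4 of the 11 intact, C(7,1)·C(11,4) = 7·330 = 2310.
Probability = 2310/8568 = 55/204.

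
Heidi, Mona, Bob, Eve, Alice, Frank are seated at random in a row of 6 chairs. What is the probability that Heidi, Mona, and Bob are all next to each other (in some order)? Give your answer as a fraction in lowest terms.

There are 6! = 720 arrangements.
Treat the three as one block: 4! placements × 3! orders within the block = 24·6 = 144.
Probability = 144/720 = 1/5.

1/5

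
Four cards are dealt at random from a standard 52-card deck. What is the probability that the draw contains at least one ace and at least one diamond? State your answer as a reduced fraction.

There are C(52,4) = 270725 possible draws.
By inclusion-exclusion on the complements, draws missing all aces or all diamonds: C(48,4) + C(39,4) − C(36,4) = 194580 + 82251 − 58905 = 217926.
So draws with at least one of each: 270725 − 217926 = 52799, probability 52799/270725.

52799/270725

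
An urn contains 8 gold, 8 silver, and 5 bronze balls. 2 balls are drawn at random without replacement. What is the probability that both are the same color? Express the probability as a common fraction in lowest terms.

There are C(21,2) = 210 ways to draw 2 balls.
All same color: C(8,2) + C(8,2) + C(5,2) = 28 + 28 + 10 = 66.
Probability = 66/210 = 11/35.

11/35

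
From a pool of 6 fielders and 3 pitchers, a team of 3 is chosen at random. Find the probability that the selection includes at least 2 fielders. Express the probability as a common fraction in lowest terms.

Total selections: C(9,3) = 84.
Favorable selections (at least 2 fielders): C(6,2)·C(3,1) + C(6,3)·C(3,0) = 45 + 20 = 65.
Probability = 65/84.

65/84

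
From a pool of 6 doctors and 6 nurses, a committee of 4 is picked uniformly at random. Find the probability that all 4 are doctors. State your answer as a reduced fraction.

There are C(12,4) = 495 possible selections.
Selections with all doctors: C(6,4) = 15.
Probability = 15/495 = 1/33.

1/33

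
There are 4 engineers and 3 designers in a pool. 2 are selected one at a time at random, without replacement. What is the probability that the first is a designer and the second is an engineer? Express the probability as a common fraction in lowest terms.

2/7

Multiply the conditional probabilities at each draw: 3/7 · 4/6 = 12/42 = 2/7.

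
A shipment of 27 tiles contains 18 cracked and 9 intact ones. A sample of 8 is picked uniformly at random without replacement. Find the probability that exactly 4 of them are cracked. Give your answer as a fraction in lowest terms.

There are C(27,8) = 2220075 ways to choose 8 from 27.
Selections with exactly 4 cracked: choose 4 of the 18 cracked and 4 of the 9 intact, C(18,4)·C(9,4) = 3060·126 = 385560.
Probability = 385560/2220075 = 2856/16445.

2856/16445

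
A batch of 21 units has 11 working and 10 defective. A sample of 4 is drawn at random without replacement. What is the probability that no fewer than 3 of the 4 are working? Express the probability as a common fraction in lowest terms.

44/133

Total selections: C(21,4) = 5985.
Favorable selections (no fewer than 3 working): C(11,3)·C(10,1) + C(11,4)·C(10,0) = 1650 + 330 = 1980.
Probability = 1980/5985 = 44/133.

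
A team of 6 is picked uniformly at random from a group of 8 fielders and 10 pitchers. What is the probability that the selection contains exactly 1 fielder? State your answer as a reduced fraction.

There are C(18,6) = 18564 ways to choose 6 from 18.
Selections with exactly 1 fielder: choose 1 of the 8 fielders and 5 of the 10 pitchers, C(8,1)·C(10,5) = 8·252 = 2016.
Probability = 2016/18564 = 24/221.

24/221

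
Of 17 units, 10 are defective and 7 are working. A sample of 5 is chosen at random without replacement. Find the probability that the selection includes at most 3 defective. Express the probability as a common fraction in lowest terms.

319/442

Total selections: C(17,5) = 6188.
Count the complement (more than 3 defective): C(10,4)·C(7,1) + C(10,5)·C(7,0) = 1470 + 252 = 1722.
Probability = 1 − 1722/6188 = 4466/6188 = 319/442.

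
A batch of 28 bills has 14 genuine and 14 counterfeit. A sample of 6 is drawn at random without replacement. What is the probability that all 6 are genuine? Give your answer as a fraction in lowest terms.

There are C(28,6) = 376740 possible selections.
Selections with all genuine: C(14,6) = 3003.
Probability = 3003/376740 = 11/1380.

11/1380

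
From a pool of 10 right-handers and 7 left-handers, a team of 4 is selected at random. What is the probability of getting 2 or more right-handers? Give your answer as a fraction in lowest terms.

57/68

Total selections: C(17,4) = 2380.
Count the complement (fewer than 2 right-handers): C(10,0)·C(7,4) + C(10,1)·C(7,3) = 35 + 350 = 385.
Probability = 1 − 385/2380 = 1995/2380 = 57/68.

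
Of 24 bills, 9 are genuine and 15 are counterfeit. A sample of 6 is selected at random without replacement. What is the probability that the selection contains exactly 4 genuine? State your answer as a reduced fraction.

There are C(24,6) = 134596 ways to choose 6 from 24.
Selections with exactly 4 genuine: choose 4 of the 9 genuine and 2 of the 15 counterfeit, C(9,4)·C(15,2) = 126·105 = 13230.
Probability = 13230/134596 = 945/9614.

945/9614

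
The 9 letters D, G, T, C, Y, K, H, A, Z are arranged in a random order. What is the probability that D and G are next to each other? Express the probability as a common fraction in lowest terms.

2/9

There are 9! = 362880 arrangements.
Treat D and G as a block: 8! arrangements of the blocks × 2 orders within the block = 2·40320 = 80640.
Probability = 80640/362880 = 2/9.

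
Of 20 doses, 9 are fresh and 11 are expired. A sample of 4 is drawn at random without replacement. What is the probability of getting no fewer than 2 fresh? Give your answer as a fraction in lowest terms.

There are C(20,4) = 4845 ways to choose the 4.
Count the complement (fewer than 2 fresh): C(9,0)·C(11,4) + C(9,1)·C(11,3) = 330 + 1485 = 1815.
Probability = 1 − 1815/4845 = 3030/4845 = 202/323.

202/323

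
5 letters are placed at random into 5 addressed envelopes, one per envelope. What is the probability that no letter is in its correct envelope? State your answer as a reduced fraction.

There are 5! = 120 assignments.
By inclusion-exclusion, assignments with no fixed points: C(5,0)·5! − C(5,1)·4! + C(5,2)·3! − C(5,3)·2! + C(5,4)·1! − C(5,5)·0! = 44.
Probability = 44/120 = 11/30.

11/30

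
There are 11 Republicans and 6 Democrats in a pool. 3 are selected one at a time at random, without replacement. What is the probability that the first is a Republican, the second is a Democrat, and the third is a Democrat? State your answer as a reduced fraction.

11/136

Multiply the conditional probabilities at each draw: 11/17 · 6/16 · 5/15 = 330/4080 = 11/136.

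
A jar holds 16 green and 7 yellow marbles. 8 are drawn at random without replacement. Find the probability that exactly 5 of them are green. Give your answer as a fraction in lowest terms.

25480/81719

The sample space is all 8-subsets of the 23: C(23,8) = 490314.
Selections with exactly 5 green: choose 5 of the 16 green and 3 of the 7 yellow, C(16,5)·C(7,3) = 4368·35 = 152880.
Probability = 152880/490314 = 25480/81719.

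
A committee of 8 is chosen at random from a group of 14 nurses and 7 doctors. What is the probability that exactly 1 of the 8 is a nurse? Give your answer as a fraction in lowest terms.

There are C(21,8) = 203490 ways to choose 8 from 21.
Selections with exactly 1 nurse: choose 1 of the 14 nurses and 7 of the 7 doctors, C(14,1)·C(7,7) = 14·1 = 14.
Probability = 14/203490 = 1/14535.

1/14535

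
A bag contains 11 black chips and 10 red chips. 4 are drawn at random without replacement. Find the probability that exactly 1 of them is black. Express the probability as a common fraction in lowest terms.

The sample space is all 4-subsets of the 21: C(21,4) = 5985.
Selections with exactly 1 black: choose 1 of the 11 black and 3 of the 10 red, C(11,1)·C(10,3) = 11·120 = 1320.
Probability = 1320/5985 = 88/399.

88/399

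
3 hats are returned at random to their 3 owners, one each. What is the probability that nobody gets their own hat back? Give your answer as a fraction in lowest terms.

1/3

There are 3! = 6 assignments.
By inclusion-exclusion, assignments with no fixed points: C(3,0)·3! − C(3,1)·2! + C(3,2)·1! − C(3,3)·0! = 2.
Probability = 2/6 = 1/3.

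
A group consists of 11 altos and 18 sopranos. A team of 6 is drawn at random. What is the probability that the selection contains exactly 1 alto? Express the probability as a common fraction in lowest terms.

374/1885

There are C(29,6) = 475020 ways to choose 6 from 29.
Selections with exactly 1 alto: choose 1 of the 11 altos and 5 of the 18 sopranos, C(11,1)·C(18,5) = 11·8568 = 94248.
Probability = 94248/475020 = 374/1885.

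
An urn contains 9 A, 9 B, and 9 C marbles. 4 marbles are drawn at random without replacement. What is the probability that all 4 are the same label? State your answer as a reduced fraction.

There are C(27,4) = 17550 ways to draw 4 marbles.
All same label: C(9,4) + C(9,4) + C(9,4) = 126 + 126 + 126 = 378.
Probability = 378/17550 = 7/325.

7/325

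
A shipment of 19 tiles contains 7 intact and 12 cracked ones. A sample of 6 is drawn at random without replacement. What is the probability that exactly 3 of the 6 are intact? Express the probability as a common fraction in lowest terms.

The sample space is all 6-subsets of the 19: C(19,6) = 27132.
Selections with exactly 3 intact: choose 3 of the 7 intact and 3 of the 12 cracked, C(7,3)·C(12,3) = 35·220 = 7700.
Probability = 7700/27132 = 275/969.

275/969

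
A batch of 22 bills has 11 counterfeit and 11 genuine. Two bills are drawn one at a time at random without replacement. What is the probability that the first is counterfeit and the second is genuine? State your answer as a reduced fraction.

11/42

Multiply the conditional probabilities at each draw: 11/22 · 11/21 = 121/462 = 11/42.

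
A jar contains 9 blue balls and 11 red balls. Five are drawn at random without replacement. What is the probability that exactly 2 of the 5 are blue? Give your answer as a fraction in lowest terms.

495/1292

Total number of selections: C(20,5) = 15504.
Selections with exactly 2 blue: choose 2 of the 9 blue and 3 of the 11 red, C(9,2)·C(11,3) = 36·165 = 5940.
Probability = 5940/15504 = 495/1292.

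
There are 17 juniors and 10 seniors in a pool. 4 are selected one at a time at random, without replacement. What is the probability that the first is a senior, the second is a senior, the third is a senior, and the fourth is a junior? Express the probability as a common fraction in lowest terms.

Multiply the conditional probabilities at each draw: 10/27 · 9/26 · 8/25 · 17/24 = 12240/421200 = 17/585.

17/585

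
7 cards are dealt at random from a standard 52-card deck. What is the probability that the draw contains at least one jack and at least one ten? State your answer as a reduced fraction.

There are C(52,7) = 133784560 possible draws.
By inclusion-exclusion on the complements, draws missing all jacks or all tens: C(48,7) + C(48,7) − C(44,7) = 73629072 + 73629072 − 38320568 = 108937576.
So draws with at least one of each: 133784560 − 108937576 = 24846984, probability 24846984/133784560 = 3105873/16723070.

3105873/16723070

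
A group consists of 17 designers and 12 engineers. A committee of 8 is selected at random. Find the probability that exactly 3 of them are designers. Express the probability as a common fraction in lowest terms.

1088/8671

The sample space is all 8-subsets of the 29: C(29,8) = 4292145.
Selections with exactly 3 designers: choose 3 of the 17 designers and 5 of the 12 engineers, C(17,3)·C(12,5) = 680·792 = 538560.
Probability = 538560/4292145 = 1088/8671.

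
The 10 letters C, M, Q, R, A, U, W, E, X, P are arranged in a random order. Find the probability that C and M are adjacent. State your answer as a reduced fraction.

1/5

There are 10! = 3628800 arrangements.
Treat C and M as a block: 9! arrangements of the blocks × 2 orders within the block = 2·362880 = 725760.
Probability = 725760/3628800 = 1/5.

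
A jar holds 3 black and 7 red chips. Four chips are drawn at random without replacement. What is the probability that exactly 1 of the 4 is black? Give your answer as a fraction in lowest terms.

1/2

Total number of selections: C(10,4) = 210.
Selections with exactly 1 black: choose 1 of the 3 black and 3 of the 7 red, C(3,1)·C(7,3) = 3·35 = 105.
Probability = 105/210 = 1/2.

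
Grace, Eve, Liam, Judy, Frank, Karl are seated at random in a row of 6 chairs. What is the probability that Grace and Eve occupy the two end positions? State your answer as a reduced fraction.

1/15

There are 6! = 720 arrangements.
Place Grace and Eve at the ends in 2 ways, arrange the remaining 4 in 4! = 24 ways: 2·24 = 48.
Probability = 48/720 = 1/15.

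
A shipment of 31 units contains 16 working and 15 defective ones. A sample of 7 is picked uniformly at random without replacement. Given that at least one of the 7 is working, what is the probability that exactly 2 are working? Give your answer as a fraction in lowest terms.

154/1121

Work in counts. Selections with at least one working: C(31,7) − C(15,7) = 2629575 − 6435 = 2623140.
Of those, selections where exactly 2 are working: C(16,2)·C(15,5) = 120·3003 = 360360.
Conditional probability = 360360/2623140 = 154/1121.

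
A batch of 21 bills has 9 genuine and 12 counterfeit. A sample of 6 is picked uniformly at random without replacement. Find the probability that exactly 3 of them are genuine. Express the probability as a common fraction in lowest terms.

The sample space is all 6-subsets of the 21: C(21,6) = 54264.
Selections with exactly 3 genuine: choose 3 of the 9 genuine and 3 of the 12 counterfeit, C(9,3)·C(12,3) = 84·220 = 18480.
Probability = 18480/54264 = 110/323.

110/323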